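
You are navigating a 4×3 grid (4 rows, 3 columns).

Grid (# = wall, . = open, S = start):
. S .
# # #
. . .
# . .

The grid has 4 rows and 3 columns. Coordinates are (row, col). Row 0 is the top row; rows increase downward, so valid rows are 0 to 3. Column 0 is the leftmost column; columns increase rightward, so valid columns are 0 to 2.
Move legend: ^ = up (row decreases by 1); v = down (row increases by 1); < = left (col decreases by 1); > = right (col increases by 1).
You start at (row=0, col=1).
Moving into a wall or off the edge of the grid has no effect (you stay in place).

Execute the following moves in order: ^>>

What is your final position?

Answer: Final position: (row=0, col=2)

Derivation:
Start: (row=0, col=1)
  ^ (up): blocked, stay at (row=0, col=1)
  > (right): (row=0, col=1) -> (row=0, col=2)
  > (right): blocked, stay at (row=0, col=2)
Final: (row=0, col=2)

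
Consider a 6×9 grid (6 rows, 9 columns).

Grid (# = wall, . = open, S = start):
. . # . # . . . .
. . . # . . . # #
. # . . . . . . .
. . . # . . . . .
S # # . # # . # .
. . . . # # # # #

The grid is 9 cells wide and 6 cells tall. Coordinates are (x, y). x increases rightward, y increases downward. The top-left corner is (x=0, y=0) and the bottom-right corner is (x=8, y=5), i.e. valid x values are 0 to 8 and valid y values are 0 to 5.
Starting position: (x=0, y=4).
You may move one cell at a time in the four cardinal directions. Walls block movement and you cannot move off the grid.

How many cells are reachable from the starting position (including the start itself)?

Answer: Reachable cells: 36

Derivation:
BFS flood-fill from (x=0, y=4):
  Distance 0: (x=0, y=4)
  Distance 1: (x=0, y=3), (x=0, y=5)
  Distance 2: (x=0, y=2), (x=1, y=3), (x=1, y=5)
  Distance 3: (x=0, y=1), (x=2, y=3), (x=2, y=5)
  Distance 4: (x=0, y=0), (x=1, y=1), (x=2, y=2), (x=3, y=5)
  Distance 5: (x=1, y=0), (x=2, y=1), (x=3, y=2), (x=3, y=4)
  Distance 6: (x=4, y=2)
  Distance 7: (x=4, y=1), (x=5, y=2), (x=4, y=3)
  Distance 8: (x=5, y=1), (x=6, y=2), (x=5, y=3)
  Distance 9: (x=5, y=0), (x=6, y=1), (x=7, y=2), (x=6, y=3)
  Distance 10: (x=6, y=0), (x=8, y=2), (x=7, y=3), (x=6, y=4)
  Distance 11: (x=7, y=0), (x=8, y=3)
  Distance 12: (x=8, y=0), (x=8, y=4)
Total reachable: 36 (grid has 37 open cells total)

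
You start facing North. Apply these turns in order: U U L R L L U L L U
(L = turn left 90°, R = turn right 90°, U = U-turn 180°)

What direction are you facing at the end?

Answer: Final heading: North

Derivation:
Start: North
  U (U-turn (180°)) -> South
  U (U-turn (180°)) -> North
  L (left (90° counter-clockwise)) -> West
  R (right (90° clockwise)) -> North
  L (left (90° counter-clockwise)) -> West
  L (left (90° counter-clockwise)) -> South
  U (U-turn (180°)) -> North
  L (left (90° counter-clockwise)) -> West
  L (left (90° counter-clockwise)) -> South
  U (U-turn (180°)) -> North
Final: North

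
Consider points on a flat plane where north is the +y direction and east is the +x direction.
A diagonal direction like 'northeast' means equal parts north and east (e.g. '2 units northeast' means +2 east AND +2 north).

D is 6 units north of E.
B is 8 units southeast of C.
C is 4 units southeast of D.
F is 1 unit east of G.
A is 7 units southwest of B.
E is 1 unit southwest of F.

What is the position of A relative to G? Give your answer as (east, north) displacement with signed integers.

Answer: A is at (east=5, north=-14) relative to G.

Derivation:
Place G at the origin (east=0, north=0).
  F is 1 unit east of G: delta (east=+1, north=+0); F at (east=1, north=0).
  E is 1 unit southwest of F: delta (east=-1, north=-1); E at (east=0, north=-1).
  D is 6 units north of E: delta (east=+0, north=+6); D at (east=0, north=5).
  C is 4 units southeast of D: delta (east=+4, north=-4); C at (east=4, north=1).
  B is 8 units southeast of C: delta (east=+8, north=-8); B at (east=12, north=-7).
  A is 7 units southwest of B: delta (east=-7, north=-7); A at (east=5, north=-14).
Therefore A relative to G: (east=5, north=-14).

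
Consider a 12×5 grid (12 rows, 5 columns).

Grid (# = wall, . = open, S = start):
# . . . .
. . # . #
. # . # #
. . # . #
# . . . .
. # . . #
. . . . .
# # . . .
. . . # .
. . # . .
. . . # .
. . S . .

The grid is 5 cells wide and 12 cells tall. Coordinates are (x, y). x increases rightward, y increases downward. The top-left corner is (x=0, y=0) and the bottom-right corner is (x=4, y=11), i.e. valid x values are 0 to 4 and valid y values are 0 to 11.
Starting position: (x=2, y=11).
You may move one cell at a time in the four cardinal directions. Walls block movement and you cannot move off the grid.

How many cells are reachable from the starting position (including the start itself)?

Answer: Reachable cells: 43

Derivation:
BFS flood-fill from (x=2, y=11):
  Distance 0: (x=2, y=11)
  Distance 1: (x=2, y=10), (x=1, y=11), (x=3, y=11)
  Distance 2: (x=1, y=10), (x=0, y=11), (x=4, y=11)
  Distance 3: (x=1, y=9), (x=0, y=10), (x=4, y=10)
  Distance 4: (x=1, y=8), (x=0, y=9), (x=4, y=9)
  Distance 5: (x=0, y=8), (x=2, y=8), (x=4, y=8), (x=3, y=9)
  Distance 6: (x=2, y=7), (x=4, y=7)
  Distance 7: (x=2, y=6), (x=4, y=6), (x=3, y=7)
  Distance 8: (x=2, y=5), (x=1, y=6), (x=3, y=6)
  Distance 9: (x=2, y=4), (x=3, y=5), (x=0, y=6)
  Distance 10: (x=1, y=4), (x=3, y=4), (x=0, y=5)
  Distance 11: (x=1, y=3), (x=3, y=3), (x=4, y=4)
  Distance 12: (x=0, y=3)
  Distance 13: (x=0, y=2)
  Distance 14: (x=0, y=1)
  Distance 15: (x=1, y=1)
  Distance 16: (x=1, y=0)
  Distance 17: (x=2, y=0)
  Distance 18: (x=3, y=0)
  Distance 19: (x=4, y=0), (x=3, y=1)
Total reachable: 43 (grid has 44 open cells total)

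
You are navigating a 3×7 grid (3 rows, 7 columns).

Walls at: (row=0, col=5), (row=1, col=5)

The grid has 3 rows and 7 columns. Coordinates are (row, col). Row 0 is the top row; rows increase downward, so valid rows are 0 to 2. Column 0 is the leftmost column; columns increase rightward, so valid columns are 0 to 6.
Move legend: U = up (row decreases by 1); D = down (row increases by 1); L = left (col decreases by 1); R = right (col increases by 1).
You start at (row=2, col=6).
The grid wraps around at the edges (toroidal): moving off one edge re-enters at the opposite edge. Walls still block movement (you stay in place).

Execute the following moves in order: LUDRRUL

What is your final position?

Start: (row=2, col=6)
  L (left): (row=2, col=6) -> (row=2, col=5)
  U (up): blocked, stay at (row=2, col=5)
  D (down): blocked, stay at (row=2, col=5)
  R (right): (row=2, col=5) -> (row=2, col=6)
  R (right): (row=2, col=6) -> (row=2, col=0)
  U (up): (row=2, col=0) -> (row=1, col=0)
  L (left): (row=1, col=0) -> (row=1, col=6)
Final: (row=1, col=6)

Answer: Final position: (row=1, col=6)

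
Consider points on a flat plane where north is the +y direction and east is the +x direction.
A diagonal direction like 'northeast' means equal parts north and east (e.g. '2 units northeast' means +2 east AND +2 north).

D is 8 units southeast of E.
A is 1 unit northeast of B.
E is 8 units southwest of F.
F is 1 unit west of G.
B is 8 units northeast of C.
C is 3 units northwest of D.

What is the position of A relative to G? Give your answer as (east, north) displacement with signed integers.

Answer: A is at (east=5, north=-4) relative to G.

Derivation:
Place G at the origin (east=0, north=0).
  F is 1 unit west of G: delta (east=-1, north=+0); F at (east=-1, north=0).
  E is 8 units southwest of F: delta (east=-8, north=-8); E at (east=-9, north=-8).
  D is 8 units southeast of E: delta (east=+8, north=-8); D at (east=-1, north=-16).
  C is 3 units northwest of D: delta (east=-3, north=+3); C at (east=-4, north=-13).
  B is 8 units northeast of C: delta (east=+8, north=+8); B at (east=4, north=-5).
  A is 1 unit northeast of B: delta (east=+1, north=+1); A at (east=5, north=-4).
Therefore A relative to G: (east=5, north=-4).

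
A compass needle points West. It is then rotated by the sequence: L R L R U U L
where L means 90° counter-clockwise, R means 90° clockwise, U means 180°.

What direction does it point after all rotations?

Answer: Final heading: South

Derivation:
Start: West
  L (left (90° counter-clockwise)) -> South
  R (right (90° clockwise)) -> West
  L (left (90° counter-clockwise)) -> South
  R (right (90° clockwise)) -> West
  U (U-turn (180°)) -> East
  U (U-turn (180°)) -> West
  L (left (90° counter-clockwise)) -> South
Final: South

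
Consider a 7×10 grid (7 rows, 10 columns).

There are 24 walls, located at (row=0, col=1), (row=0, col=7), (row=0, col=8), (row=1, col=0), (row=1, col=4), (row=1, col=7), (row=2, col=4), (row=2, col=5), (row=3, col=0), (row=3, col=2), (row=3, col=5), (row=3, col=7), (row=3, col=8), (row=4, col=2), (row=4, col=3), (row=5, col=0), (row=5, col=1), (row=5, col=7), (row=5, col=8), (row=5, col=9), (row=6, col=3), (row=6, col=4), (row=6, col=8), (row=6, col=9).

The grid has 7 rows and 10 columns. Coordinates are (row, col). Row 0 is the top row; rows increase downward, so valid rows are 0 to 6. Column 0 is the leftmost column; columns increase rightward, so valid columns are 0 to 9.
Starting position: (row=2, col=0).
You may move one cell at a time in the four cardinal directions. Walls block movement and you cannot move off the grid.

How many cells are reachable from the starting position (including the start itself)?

Answer: Reachable cells: 45

Derivation:
BFS flood-fill from (row=2, col=0):
  Distance 0: (row=2, col=0)
  Distance 1: (row=2, col=1)
  Distance 2: (row=1, col=1), (row=2, col=2), (row=3, col=1)
  Distance 3: (row=1, col=2), (row=2, col=3), (row=4, col=1)
  Distance 4: (row=0, col=2), (row=1, col=3), (row=3, col=3), (row=4, col=0)
  Distance 5: (row=0, col=3), (row=3, col=4)
  Distance 6: (row=0, col=4), (row=4, col=4)
  Distance 7: (row=0, col=5), (row=4, col=5), (row=5, col=4)
  Distance 8: (row=0, col=6), (row=1, col=5), (row=4, col=6), (row=5, col=3), (row=5, col=5)
  Distance 9: (row=1, col=6), (row=3, col=6), (row=4, col=7), (row=5, col=2), (row=5, col=6), (row=6, col=5)
  Distance 10: (row=2, col=6), (row=4, col=8), (row=6, col=2), (row=6, col=6)
  Distance 11: (row=2, col=7), (row=4, col=9), (row=6, col=1), (row=6, col=7)
  Distance 12: (row=2, col=8), (row=3, col=9), (row=6, col=0)
  Distance 13: (row=1, col=8), (row=2, col=9)
  Distance 14: (row=1, col=9)
  Distance 15: (row=0, col=9)
Total reachable: 45 (grid has 46 open cells total)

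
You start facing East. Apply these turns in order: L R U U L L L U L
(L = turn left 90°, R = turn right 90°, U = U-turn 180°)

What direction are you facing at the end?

Start: East
  L (left (90° counter-clockwise)) -> North
  R (right (90° clockwise)) -> East
  U (U-turn (180°)) -> West
  U (U-turn (180°)) -> East
  L (left (90° counter-clockwise)) -> North
  L (left (90° counter-clockwise)) -> West
  L (left (90° counter-clockwise)) -> South
  U (U-turn (180°)) -> North
  L (left (90° counter-clockwise)) -> West
Final: West

Answer: Final heading: West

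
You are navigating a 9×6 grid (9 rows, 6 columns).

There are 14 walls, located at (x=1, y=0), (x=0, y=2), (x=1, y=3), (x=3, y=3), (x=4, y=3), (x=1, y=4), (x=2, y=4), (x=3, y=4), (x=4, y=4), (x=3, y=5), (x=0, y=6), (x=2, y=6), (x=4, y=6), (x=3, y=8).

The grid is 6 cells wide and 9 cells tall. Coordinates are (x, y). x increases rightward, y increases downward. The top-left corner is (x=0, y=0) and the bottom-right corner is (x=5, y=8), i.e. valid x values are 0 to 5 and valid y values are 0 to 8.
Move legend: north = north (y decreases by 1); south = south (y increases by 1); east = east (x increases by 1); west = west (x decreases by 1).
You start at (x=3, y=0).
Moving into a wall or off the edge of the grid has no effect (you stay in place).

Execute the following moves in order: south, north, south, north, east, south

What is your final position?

Start: (x=3, y=0)
  south (south): (x=3, y=0) -> (x=3, y=1)
  north (north): (x=3, y=1) -> (x=3, y=0)
  south (south): (x=3, y=0) -> (x=3, y=1)
  north (north): (x=3, y=1) -> (x=3, y=0)
  east (east): (x=3, y=0) -> (x=4, y=0)
  south (south): (x=4, y=0) -> (x=4, y=1)
Final: (x=4, y=1)

Answer: Final position: (x=4, y=1)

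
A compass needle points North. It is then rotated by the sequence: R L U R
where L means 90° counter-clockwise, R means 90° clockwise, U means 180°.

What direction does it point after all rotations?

Start: North
  R (right (90° clockwise)) -> East
  L (left (90° counter-clockwise)) -> North
  U (U-turn (180°)) -> South
  R (right (90° clockwise)) -> West
Final: West

Answer: Final heading: West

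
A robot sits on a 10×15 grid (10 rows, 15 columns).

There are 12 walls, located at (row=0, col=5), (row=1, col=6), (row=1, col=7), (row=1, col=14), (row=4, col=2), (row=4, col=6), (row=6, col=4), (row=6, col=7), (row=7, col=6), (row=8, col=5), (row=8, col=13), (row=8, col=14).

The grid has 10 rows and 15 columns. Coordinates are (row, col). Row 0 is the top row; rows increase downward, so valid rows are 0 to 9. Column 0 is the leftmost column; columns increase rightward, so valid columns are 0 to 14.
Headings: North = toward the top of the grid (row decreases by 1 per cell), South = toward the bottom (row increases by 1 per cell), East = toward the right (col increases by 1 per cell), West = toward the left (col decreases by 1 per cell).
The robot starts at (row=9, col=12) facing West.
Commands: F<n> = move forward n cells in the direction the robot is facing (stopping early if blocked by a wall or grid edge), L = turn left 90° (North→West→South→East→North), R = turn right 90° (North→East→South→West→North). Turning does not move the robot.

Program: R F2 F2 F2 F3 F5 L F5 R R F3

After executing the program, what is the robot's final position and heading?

Start: (row=9, col=12), facing West
  R: turn right, now facing North
  F2: move forward 2, now at (row=7, col=12)
  F2: move forward 2, now at (row=5, col=12)
  F2: move forward 2, now at (row=3, col=12)
  F3: move forward 3, now at (row=0, col=12)
  F5: move forward 0/5 (blocked), now at (row=0, col=12)
  L: turn left, now facing West
  F5: move forward 5, now at (row=0, col=7)
  R: turn right, now facing North
  R: turn right, now facing East
  F3: move forward 3, now at (row=0, col=10)
Final: (row=0, col=10), facing East

Answer: Final position: (row=0, col=10), facing East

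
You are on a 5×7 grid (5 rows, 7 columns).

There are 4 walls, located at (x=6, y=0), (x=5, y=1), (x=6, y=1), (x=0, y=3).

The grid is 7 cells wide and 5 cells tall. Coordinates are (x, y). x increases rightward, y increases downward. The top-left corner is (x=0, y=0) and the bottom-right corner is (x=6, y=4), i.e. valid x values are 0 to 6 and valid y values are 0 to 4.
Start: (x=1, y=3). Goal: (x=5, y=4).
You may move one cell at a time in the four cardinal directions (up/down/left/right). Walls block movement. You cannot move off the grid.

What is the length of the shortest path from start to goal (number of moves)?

BFS from (x=1, y=3) until reaching (x=5, y=4):
  Distance 0: (x=1, y=3)
  Distance 1: (x=1, y=2), (x=2, y=3), (x=1, y=4)
  Distance 2: (x=1, y=1), (x=0, y=2), (x=2, y=2), (x=3, y=3), (x=0, y=4), (x=2, y=4)
  Distance 3: (x=1, y=0), (x=0, y=1), (x=2, y=1), (x=3, y=2), (x=4, y=3), (x=3, y=4)
  Distance 4: (x=0, y=0), (x=2, y=0), (x=3, y=1), (x=4, y=2), (x=5, y=3), (x=4, y=4)
  Distance 5: (x=3, y=0), (x=4, y=1), (x=5, y=2), (x=6, y=3), (x=5, y=4)  <- goal reached here
One shortest path (5 moves): (x=1, y=3) -> (x=2, y=3) -> (x=3, y=3) -> (x=4, y=3) -> (x=5, y=3) -> (x=5, y=4)

Answer: Shortest path length: 5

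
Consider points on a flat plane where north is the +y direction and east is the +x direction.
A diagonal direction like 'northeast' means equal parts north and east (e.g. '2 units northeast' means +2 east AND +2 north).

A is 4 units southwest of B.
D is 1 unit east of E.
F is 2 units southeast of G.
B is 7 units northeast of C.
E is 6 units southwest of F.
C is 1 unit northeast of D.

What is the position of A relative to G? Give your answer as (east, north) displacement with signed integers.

Answer: A is at (east=1, north=-4) relative to G.

Derivation:
Place G at the origin (east=0, north=0).
  F is 2 units southeast of G: delta (east=+2, north=-2); F at (east=2, north=-2).
  E is 6 units southwest of F: delta (east=-6, north=-6); E at (east=-4, north=-8).
  D is 1 unit east of E: delta (east=+1, north=+0); D at (east=-3, north=-8).
  C is 1 unit northeast of D: delta (east=+1, north=+1); C at (east=-2, north=-7).
  B is 7 units northeast of C: delta (east=+7, north=+7); B at (east=5, north=0).
  A is 4 units southwest of B: delta (east=-4, north=-4); A at (east=1, north=-4).
Therefore A relative to G: (east=1, north=-4).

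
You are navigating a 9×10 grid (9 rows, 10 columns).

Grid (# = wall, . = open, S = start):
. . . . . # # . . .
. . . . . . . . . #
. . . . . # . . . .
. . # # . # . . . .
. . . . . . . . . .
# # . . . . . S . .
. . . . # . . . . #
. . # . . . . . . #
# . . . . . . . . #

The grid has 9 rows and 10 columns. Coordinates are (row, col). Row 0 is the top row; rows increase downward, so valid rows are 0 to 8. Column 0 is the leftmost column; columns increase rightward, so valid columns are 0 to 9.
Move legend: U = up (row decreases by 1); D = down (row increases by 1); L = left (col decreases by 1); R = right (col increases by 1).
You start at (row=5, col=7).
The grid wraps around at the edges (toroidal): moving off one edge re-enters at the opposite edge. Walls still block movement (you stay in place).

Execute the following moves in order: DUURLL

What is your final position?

Answer: Final position: (row=4, col=6)

Derivation:
Start: (row=5, col=7)
  D (down): (row=5, col=7) -> (row=6, col=7)
  U (up): (row=6, col=7) -> (row=5, col=7)
  U (up): (row=5, col=7) -> (row=4, col=7)
  R (right): (row=4, col=7) -> (row=4, col=8)
  L (left): (row=4, col=8) -> (row=4, col=7)
  L (left): (row=4, col=7) -> (row=4, col=6)
Final: (row=4, col=6)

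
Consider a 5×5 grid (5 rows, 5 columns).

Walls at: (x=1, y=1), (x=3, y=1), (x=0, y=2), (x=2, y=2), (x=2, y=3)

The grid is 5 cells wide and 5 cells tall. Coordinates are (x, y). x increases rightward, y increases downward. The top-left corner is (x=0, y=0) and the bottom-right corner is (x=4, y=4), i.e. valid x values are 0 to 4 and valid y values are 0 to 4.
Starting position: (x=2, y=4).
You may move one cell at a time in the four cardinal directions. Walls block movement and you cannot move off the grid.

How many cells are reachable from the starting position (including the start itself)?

Answer: Reachable cells: 20

Derivation:
BFS flood-fill from (x=2, y=4):
  Distance 0: (x=2, y=4)
  Distance 1: (x=1, y=4), (x=3, y=4)
  Distance 2: (x=1, y=3), (x=3, y=3), (x=0, y=4), (x=4, y=4)
  Distance 3: (x=1, y=2), (x=3, y=2), (x=0, y=3), (x=4, y=3)
  Distance 4: (x=4, y=2)
  Distance 5: (x=4, y=1)
  Distance 6: (x=4, y=0)
  Distance 7: (x=3, y=0)
  Distance 8: (x=2, y=0)
  Distance 9: (x=1, y=0), (x=2, y=1)
  Distance 10: (x=0, y=0)
  Distance 11: (x=0, y=1)
Total reachable: 20 (grid has 20 open cells total)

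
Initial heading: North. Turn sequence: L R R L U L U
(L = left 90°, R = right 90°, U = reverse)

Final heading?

Start: North
  L (left (90° counter-clockwise)) -> West
  R (right (90° clockwise)) -> North
  R (right (90° clockwise)) -> East
  L (left (90° counter-clockwise)) -> North
  U (U-turn (180°)) -> South
  L (left (90° counter-clockwise)) -> East
  U (U-turn (180°)) -> West
Final: West

Answer: Final heading: West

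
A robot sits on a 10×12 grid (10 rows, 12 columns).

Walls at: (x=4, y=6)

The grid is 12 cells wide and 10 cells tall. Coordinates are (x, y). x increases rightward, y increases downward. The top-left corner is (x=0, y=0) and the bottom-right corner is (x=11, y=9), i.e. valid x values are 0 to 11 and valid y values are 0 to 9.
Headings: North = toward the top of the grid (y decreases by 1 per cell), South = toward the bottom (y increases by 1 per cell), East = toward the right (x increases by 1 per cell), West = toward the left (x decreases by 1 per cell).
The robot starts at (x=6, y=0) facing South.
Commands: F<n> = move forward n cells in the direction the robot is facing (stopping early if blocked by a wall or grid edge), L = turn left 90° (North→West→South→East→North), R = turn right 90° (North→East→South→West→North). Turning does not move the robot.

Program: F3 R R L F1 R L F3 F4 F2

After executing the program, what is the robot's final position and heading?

Start: (x=6, y=0), facing South
  F3: move forward 3, now at (x=6, y=3)
  R: turn right, now facing West
  R: turn right, now facing North
  L: turn left, now facing West
  F1: move forward 1, now at (x=5, y=3)
  R: turn right, now facing North
  L: turn left, now facing West
  F3: move forward 3, now at (x=2, y=3)
  F4: move forward 2/4 (blocked), now at (x=0, y=3)
  F2: move forward 0/2 (blocked), now at (x=0, y=3)
Final: (x=0, y=3), facing West

Answer: Final position: (x=0, y=3), facing West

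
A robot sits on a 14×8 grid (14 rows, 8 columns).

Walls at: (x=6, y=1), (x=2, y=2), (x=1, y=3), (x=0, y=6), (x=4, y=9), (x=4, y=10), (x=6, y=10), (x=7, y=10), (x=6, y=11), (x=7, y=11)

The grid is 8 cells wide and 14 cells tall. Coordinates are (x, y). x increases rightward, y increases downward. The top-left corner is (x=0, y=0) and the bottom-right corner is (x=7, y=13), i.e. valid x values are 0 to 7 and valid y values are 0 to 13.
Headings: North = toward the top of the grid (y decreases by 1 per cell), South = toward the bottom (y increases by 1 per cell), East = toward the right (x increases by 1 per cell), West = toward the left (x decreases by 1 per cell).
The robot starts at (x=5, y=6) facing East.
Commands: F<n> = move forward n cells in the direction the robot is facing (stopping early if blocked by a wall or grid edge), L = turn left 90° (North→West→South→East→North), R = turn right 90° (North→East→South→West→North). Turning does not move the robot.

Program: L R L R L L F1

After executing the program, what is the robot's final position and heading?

Start: (x=5, y=6), facing East
  L: turn left, now facing North
  R: turn right, now facing East
  L: turn left, now facing North
  R: turn right, now facing East
  L: turn left, now facing North
  L: turn left, now facing West
  F1: move forward 1, now at (x=4, y=6)
Final: (x=4, y=6), facing West

Answer: Final position: (x=4, y=6), facing West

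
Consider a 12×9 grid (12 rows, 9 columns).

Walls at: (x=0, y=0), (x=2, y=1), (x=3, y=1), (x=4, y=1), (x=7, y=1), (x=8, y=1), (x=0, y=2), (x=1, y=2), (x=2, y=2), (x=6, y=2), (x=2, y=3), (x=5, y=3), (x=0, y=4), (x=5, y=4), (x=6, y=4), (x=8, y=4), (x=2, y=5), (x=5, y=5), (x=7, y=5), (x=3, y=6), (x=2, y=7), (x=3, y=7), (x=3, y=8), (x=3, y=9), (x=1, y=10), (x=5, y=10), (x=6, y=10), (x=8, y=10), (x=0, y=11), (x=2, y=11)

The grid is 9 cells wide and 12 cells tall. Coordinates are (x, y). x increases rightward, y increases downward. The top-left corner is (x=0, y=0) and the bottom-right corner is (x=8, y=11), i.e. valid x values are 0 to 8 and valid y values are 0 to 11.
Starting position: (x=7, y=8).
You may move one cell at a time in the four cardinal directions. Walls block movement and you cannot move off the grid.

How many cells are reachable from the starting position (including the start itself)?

BFS flood-fill from (x=7, y=8):
  Distance 0: (x=7, y=8)
  Distance 1: (x=7, y=7), (x=6, y=8), (x=8, y=8), (x=7, y=9)
  Distance 2: (x=7, y=6), (x=6, y=7), (x=8, y=7), (x=5, y=8), (x=6, y=9), (x=8, y=9), (x=7, y=10)
  Distance 3: (x=6, y=6), (x=8, y=6), (x=5, y=7), (x=4, y=8), (x=5, y=9), (x=7, y=11)
  Distance 4: (x=6, y=5), (x=8, y=5), (x=5, y=6), (x=4, y=7), (x=4, y=9), (x=6, y=11), (x=8, y=11)
  Distance 5: (x=4, y=6), (x=4, y=10), (x=5, y=11)
  Distance 6: (x=4, y=5), (x=3, y=10), (x=4, y=11)
  Distance 7: (x=4, y=4), (x=3, y=5), (x=2, y=10), (x=3, y=11)
  Distance 8: (x=4, y=3), (x=3, y=4), (x=2, y=9)
  Distance 9: (x=4, y=2), (x=3, y=3), (x=2, y=4), (x=2, y=8), (x=1, y=9)
  Distance 10: (x=3, y=2), (x=5, y=2), (x=1, y=4), (x=1, y=8), (x=0, y=9)
  Distance 11: (x=5, y=1), (x=1, y=3), (x=1, y=5), (x=1, y=7), (x=0, y=8), (x=0, y=10)
  Distance 12: (x=5, y=0), (x=6, y=1), (x=0, y=3), (x=0, y=5), (x=1, y=6), (x=0, y=7)
  Distance 13: (x=4, y=0), (x=6, y=0), (x=0, y=6), (x=2, y=6)
  Distance 14: (x=3, y=0), (x=7, y=0)
  Distance 15: (x=2, y=0), (x=8, y=0)
  Distance 16: (x=1, y=0)
  Distance 17: (x=1, y=1)
  Distance 18: (x=0, y=1)
Total reachable: 71 (grid has 78 open cells total)

Answer: Reachable cells: 71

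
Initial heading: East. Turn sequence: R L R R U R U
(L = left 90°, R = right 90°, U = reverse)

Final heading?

Answer: Final heading: North

Derivation:
Start: East
  R (right (90° clockwise)) -> South
  L (left (90° counter-clockwise)) -> East
  R (right (90° clockwise)) -> South
  R (right (90° clockwise)) -> West
  U (U-turn (180°)) -> East
  R (right (90° clockwise)) -> South
  U (U-turn (180°)) -> North
Final: North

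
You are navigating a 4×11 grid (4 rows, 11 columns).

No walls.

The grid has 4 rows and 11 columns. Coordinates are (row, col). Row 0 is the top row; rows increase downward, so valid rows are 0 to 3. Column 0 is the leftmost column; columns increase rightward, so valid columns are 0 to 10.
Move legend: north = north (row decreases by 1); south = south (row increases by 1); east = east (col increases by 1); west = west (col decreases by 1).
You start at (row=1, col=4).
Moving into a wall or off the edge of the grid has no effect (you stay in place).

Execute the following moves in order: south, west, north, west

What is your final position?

Start: (row=1, col=4)
  south (south): (row=1, col=4) -> (row=2, col=4)
  west (west): (row=2, col=4) -> (row=2, col=3)
  north (north): (row=2, col=3) -> (row=1, col=3)
  west (west): (row=1, col=3) -> (row=1, col=2)
Final: (row=1, col=2)

Answer: Final position: (row=1, col=2)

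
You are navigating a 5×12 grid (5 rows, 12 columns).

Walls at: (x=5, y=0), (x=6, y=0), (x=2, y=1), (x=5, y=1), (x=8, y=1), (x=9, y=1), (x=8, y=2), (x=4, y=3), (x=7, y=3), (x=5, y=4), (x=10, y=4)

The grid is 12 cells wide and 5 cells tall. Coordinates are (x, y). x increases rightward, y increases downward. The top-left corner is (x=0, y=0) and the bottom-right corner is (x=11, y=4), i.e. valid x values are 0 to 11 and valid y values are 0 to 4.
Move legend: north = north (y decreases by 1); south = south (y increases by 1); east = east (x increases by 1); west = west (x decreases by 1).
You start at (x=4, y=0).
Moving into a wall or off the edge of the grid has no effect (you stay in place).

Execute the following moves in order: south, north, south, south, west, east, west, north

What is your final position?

Start: (x=4, y=0)
  south (south): (x=4, y=0) -> (x=4, y=1)
  north (north): (x=4, y=1) -> (x=4, y=0)
  south (south): (x=4, y=0) -> (x=4, y=1)
  south (south): (x=4, y=1) -> (x=4, y=2)
  west (west): (x=4, y=2) -> (x=3, y=2)
  east (east): (x=3, y=2) -> (x=4, y=2)
  west (west): (x=4, y=2) -> (x=3, y=2)
  north (north): (x=3, y=2) -> (x=3, y=1)
Final: (x=3, y=1)

Answer: Final position: (x=3, y=1)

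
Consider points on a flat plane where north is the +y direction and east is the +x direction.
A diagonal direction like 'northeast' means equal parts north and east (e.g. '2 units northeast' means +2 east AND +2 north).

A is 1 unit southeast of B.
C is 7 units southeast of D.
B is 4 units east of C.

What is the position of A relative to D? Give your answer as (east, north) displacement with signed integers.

Place D at the origin (east=0, north=0).
  C is 7 units southeast of D: delta (east=+7, north=-7); C at (east=7, north=-7).
  B is 4 units east of C: delta (east=+4, north=+0); B at (east=11, north=-7).
  A is 1 unit southeast of B: delta (east=+1, north=-1); A at (east=12, north=-8).
Therefore A relative to D: (east=12, north=-8).

Answer: A is at (east=12, north=-8) relative to D.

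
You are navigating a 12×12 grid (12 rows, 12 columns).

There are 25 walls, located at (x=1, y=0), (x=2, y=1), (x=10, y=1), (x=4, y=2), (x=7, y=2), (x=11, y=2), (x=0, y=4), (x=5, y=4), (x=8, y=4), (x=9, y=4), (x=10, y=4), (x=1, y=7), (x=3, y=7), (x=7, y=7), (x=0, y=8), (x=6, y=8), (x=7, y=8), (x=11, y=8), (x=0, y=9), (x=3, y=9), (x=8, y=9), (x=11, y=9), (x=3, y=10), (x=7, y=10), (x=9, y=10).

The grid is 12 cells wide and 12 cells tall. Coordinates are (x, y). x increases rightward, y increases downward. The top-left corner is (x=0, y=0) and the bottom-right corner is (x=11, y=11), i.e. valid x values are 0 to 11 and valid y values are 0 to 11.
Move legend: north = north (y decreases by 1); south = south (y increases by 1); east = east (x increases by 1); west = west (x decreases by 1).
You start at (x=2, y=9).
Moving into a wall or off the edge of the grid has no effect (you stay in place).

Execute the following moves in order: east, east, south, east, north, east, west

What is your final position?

Start: (x=2, y=9)
  east (east): blocked, stay at (x=2, y=9)
  east (east): blocked, stay at (x=2, y=9)
  south (south): (x=2, y=9) -> (x=2, y=10)
  east (east): blocked, stay at (x=2, y=10)
  north (north): (x=2, y=10) -> (x=2, y=9)
  east (east): blocked, stay at (x=2, y=9)
  west (west): (x=2, y=9) -> (x=1, y=9)
Final: (x=1, y=9)

Answer: Final position: (x=1, y=9)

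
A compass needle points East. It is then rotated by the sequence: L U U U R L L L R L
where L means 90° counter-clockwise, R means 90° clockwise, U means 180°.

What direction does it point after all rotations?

Answer: Final heading: North

Derivation:
Start: East
  L (left (90° counter-clockwise)) -> North
  U (U-turn (180°)) -> South
  U (U-turn (180°)) -> North
  U (U-turn (180°)) -> South
  R (right (90° clockwise)) -> West
  L (left (90° counter-clockwise)) -> South
  L (left (90° counter-clockwise)) -> East
  L (left (90° counter-clockwise)) -> North
  R (right (90° clockwise)) -> East
  L (left (90° counter-clockwise)) -> North
Final: North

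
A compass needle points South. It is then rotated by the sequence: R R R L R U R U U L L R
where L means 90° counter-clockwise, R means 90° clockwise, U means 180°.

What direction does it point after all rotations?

Start: South
  R (right (90° clockwise)) -> West
  R (right (90° clockwise)) -> North
  R (right (90° clockwise)) -> East
  L (left (90° counter-clockwise)) -> North
  R (right (90° clockwise)) -> East
  U (U-turn (180°)) -> West
  R (right (90° clockwise)) -> North
  U (U-turn (180°)) -> South
  U (U-turn (180°)) -> North
  L (left (90° counter-clockwise)) -> West
  L (left (90° counter-clockwise)) -> South
  R (right (90° clockwise)) -> West
Final: West

Answer: Final heading: West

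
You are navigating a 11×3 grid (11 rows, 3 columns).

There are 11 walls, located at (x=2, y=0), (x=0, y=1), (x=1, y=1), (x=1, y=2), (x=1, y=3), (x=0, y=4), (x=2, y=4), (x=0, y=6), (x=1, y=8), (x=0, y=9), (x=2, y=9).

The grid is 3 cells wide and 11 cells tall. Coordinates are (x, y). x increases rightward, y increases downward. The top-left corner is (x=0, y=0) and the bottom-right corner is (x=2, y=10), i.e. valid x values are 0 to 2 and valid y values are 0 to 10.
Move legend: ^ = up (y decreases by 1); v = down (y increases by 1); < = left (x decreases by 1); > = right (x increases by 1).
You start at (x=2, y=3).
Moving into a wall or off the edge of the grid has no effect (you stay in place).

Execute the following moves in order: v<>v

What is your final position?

Answer: Final position: (x=2, y=3)

Derivation:
Start: (x=2, y=3)
  v (down): blocked, stay at (x=2, y=3)
  < (left): blocked, stay at (x=2, y=3)
  > (right): blocked, stay at (x=2, y=3)
  v (down): blocked, stay at (x=2, y=3)
Final: (x=2, y=3)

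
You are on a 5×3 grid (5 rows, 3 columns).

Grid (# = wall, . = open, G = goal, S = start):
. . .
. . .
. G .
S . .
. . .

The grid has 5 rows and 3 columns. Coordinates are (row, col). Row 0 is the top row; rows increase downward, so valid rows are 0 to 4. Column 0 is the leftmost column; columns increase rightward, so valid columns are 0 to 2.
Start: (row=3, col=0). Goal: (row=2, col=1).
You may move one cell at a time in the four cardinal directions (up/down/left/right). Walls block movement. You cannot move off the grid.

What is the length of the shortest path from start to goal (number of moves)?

BFS from (row=3, col=0) until reaching (row=2, col=1):
  Distance 0: (row=3, col=0)
  Distance 1: (row=2, col=0), (row=3, col=1), (row=4, col=0)
  Distance 2: (row=1, col=0), (row=2, col=1), (row=3, col=2), (row=4, col=1)  <- goal reached here
One shortest path (2 moves): (row=3, col=0) -> (row=3, col=1) -> (row=2, col=1)

Answer: Shortest path length: 2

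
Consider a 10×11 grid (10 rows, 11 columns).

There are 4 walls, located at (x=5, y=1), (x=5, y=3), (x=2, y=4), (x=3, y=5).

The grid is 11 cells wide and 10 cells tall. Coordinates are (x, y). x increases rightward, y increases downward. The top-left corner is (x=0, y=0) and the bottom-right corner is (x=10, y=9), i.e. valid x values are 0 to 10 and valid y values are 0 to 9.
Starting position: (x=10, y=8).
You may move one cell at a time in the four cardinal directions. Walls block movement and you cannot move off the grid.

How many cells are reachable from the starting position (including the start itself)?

Answer: Reachable cells: 106

Derivation:
BFS flood-fill from (x=10, y=8):
  Distance 0: (x=10, y=8)
  Distance 1: (x=10, y=7), (x=9, y=8), (x=10, y=9)
  Distance 2: (x=10, y=6), (x=9, y=7), (x=8, y=8), (x=9, y=9)
  Distance 3: (x=10, y=5), (x=9, y=6), (x=8, y=7), (x=7, y=8), (x=8, y=9)
  Distance 4: (x=10, y=4), (x=9, y=5), (x=8, y=6), (x=7, y=7), (x=6, y=8), (x=7, y=9)
  Distance 5: (x=10, y=3), (x=9, y=4), (x=8, y=5), (x=7, y=6), (x=6, y=7), (x=5, y=8), (x=6, y=9)
  Distance 6: (x=10, y=2), (x=9, y=3), (x=8, y=4), (x=7, y=5), (x=6, y=6), (x=5, y=7), (x=4, y=8), (x=5, y=9)
  Distance 7: (x=10, y=1), (x=9, y=2), (x=8, y=3), (x=7, y=4), (x=6, y=5), (x=5, y=6), (x=4, y=7), (x=3, y=8), (x=4, y=9)
  Distance 8: (x=10, y=0), (x=9, y=1), (x=8, y=2), (x=7, y=3), (x=6, y=4), (x=5, y=5), (x=4, y=6), (x=3, y=7), (x=2, y=8), (x=3, y=9)
  Distance 9: (x=9, y=0), (x=8, y=1), (x=7, y=2), (x=6, y=3), (x=5, y=4), (x=4, y=5), (x=3, y=6), (x=2, y=7), (x=1, y=8), (x=2, y=9)
  Distance 10: (x=8, y=0), (x=7, y=1), (x=6, y=2), (x=4, y=4), (x=2, y=6), (x=1, y=7), (x=0, y=8), (x=1, y=9)
  Distance 11: (x=7, y=0), (x=6, y=1), (x=5, y=2), (x=4, y=3), (x=3, y=4), (x=2, y=5), (x=1, y=6), (x=0, y=7), (x=0, y=9)
  Distance 12: (x=6, y=0), (x=4, y=2), (x=3, y=3), (x=1, y=5), (x=0, y=6)
  Distance 13: (x=5, y=0), (x=4, y=1), (x=3, y=2), (x=2, y=3), (x=1, y=4), (x=0, y=5)
  Distance 14: (x=4, y=0), (x=3, y=1), (x=2, y=2), (x=1, y=3), (x=0, y=4)
  Distance 15: (x=3, y=0), (x=2, y=1), (x=1, y=2), (x=0, y=3)
  Distance 16: (x=2, y=0), (x=1, y=1), (x=0, y=2)
  Distance 17: (x=1, y=0), (x=0, y=1)
  Distance 18: (x=0, y=0)
Total reachable: 106 (grid has 106 open cells total)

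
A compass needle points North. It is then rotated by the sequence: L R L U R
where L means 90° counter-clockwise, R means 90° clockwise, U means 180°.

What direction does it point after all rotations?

Start: North
  L (left (90° counter-clockwise)) -> West
  R (right (90° clockwise)) -> North
  L (left (90° counter-clockwise)) -> West
  U (U-turn (180°)) -> East
  R (right (90° clockwise)) -> South
Final: South

Answer: Final heading: South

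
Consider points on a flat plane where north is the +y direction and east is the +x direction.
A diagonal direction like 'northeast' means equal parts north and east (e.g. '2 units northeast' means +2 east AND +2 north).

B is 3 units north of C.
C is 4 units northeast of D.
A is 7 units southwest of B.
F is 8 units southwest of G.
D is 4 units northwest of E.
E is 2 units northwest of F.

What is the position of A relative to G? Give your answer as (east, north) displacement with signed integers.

Answer: A is at (east=-17, north=-2) relative to G.

Derivation:
Place G at the origin (east=0, north=0).
  F is 8 units southwest of G: delta (east=-8, north=-8); F at (east=-8, north=-8).
  E is 2 units northwest of F: delta (east=-2, north=+2); E at (east=-10, north=-6).
  D is 4 units northwest of E: delta (east=-4, north=+4); D at (east=-14, north=-2).
  C is 4 units northeast of D: delta (east=+4, north=+4); C at (east=-10, north=2).
  B is 3 units north of C: delta (east=+0, north=+3); B at (east=-10, north=5).
  A is 7 units southwest of B: delta (east=-7, north=-7); A at (east=-17, north=-2).
Therefore A relative to G: (east=-17, north=-2).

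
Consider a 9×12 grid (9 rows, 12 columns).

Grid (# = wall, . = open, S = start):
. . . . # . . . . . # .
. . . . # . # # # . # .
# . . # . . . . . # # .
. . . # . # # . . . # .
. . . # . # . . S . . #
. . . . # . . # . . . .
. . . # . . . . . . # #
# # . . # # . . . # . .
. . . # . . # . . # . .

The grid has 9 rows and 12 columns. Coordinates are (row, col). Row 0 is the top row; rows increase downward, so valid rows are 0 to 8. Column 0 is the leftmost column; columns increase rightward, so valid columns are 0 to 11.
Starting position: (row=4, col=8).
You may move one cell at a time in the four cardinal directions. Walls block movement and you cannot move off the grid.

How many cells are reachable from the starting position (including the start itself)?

BFS flood-fill from (row=4, col=8):
  Distance 0: (row=4, col=8)
  Distance 1: (row=3, col=8), (row=4, col=7), (row=4, col=9), (row=5, col=8)
  Distance 2: (row=2, col=8), (row=3, col=7), (row=3, col=9), (row=4, col=6), (row=4, col=10), (row=5, col=9), (row=6, col=8)
  Distance 3: (row=2, col=7), (row=5, col=6), (row=5, col=10), (row=6, col=7), (row=6, col=9), (row=7, col=8)
  Distance 4: (row=2, col=6), (row=5, col=5), (row=5, col=11), (row=6, col=6), (row=7, col=7), (row=8, col=8)
  Distance 5: (row=2, col=5), (row=6, col=5), (row=7, col=6), (row=8, col=7)
  Distance 6: (row=1, col=5), (row=2, col=4), (row=6, col=4)
  Distance 7: (row=0, col=5), (row=3, col=4)
  Distance 8: (row=0, col=6), (row=4, col=4)
  Distance 9: (row=0, col=7)
  Distance 10: (row=0, col=8)
  Distance 11: (row=0, col=9)
  Distance 12: (row=1, col=9)
Total reachable: 39 (grid has 77 open cells total)

Answer: Reachable cells: 39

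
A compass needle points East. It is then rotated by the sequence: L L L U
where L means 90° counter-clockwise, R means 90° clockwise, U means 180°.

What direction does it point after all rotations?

Start: East
  L (left (90° counter-clockwise)) -> North
  L (left (90° counter-clockwise)) -> West
  L (left (90° counter-clockwise)) -> South
  U (U-turn (180°)) -> North
Final: North

Answer: Final heading: North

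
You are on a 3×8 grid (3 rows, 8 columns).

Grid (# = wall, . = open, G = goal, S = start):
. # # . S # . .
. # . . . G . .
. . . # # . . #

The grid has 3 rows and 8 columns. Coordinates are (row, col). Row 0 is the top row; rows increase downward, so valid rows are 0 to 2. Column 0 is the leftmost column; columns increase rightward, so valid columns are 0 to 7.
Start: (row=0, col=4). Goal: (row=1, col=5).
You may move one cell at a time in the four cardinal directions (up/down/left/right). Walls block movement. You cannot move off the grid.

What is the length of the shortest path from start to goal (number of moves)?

BFS from (row=0, col=4) until reaching (row=1, col=5):
  Distance 0: (row=0, col=4)
  Distance 1: (row=0, col=3), (row=1, col=4)
  Distance 2: (row=1, col=3), (row=1, col=5)  <- goal reached here
One shortest path (2 moves): (row=0, col=4) -> (row=1, col=4) -> (row=1, col=5)

Answer: Shortest path length: 2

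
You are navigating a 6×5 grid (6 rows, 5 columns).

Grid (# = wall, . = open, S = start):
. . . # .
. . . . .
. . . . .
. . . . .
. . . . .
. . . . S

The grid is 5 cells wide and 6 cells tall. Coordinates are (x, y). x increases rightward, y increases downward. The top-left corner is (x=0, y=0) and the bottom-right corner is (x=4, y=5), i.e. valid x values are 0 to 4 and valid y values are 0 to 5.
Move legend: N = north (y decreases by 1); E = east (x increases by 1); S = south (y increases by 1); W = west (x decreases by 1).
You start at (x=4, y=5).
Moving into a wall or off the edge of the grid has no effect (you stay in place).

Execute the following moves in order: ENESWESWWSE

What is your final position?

Answer: Final position: (x=3, y=5)

Derivation:
Start: (x=4, y=5)
  E (east): blocked, stay at (x=4, y=5)
  N (north): (x=4, y=5) -> (x=4, y=4)
  E (east): blocked, stay at (x=4, y=4)
  S (south): (x=4, y=4) -> (x=4, y=5)
  W (west): (x=4, y=5) -> (x=3, y=5)
  E (east): (x=3, y=5) -> (x=4, y=5)
  S (south): blocked, stay at (x=4, y=5)
  W (west): (x=4, y=5) -> (x=3, y=5)
  W (west): (x=3, y=5) -> (x=2, y=5)
  S (south): blocked, stay at (x=2, y=5)
  E (east): (x=2, y=5) -> (x=3, y=5)
Final: (x=3, y=5)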